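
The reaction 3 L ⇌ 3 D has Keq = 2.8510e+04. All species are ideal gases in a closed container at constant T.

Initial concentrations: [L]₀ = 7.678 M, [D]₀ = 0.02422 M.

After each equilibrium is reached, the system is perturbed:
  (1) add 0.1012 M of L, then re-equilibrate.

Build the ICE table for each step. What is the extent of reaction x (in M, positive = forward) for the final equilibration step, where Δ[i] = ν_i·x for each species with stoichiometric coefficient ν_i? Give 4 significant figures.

x = 0.03266 M

Q₀ = 3.1389e-08 vs Keq = 2.8510e+04 ⇒ Q<K, forward
Step 1:
                   L          D
  Initial      7.678    0.02422
  Change      -7.434      7.434
  Equil       0.2441      7.458
  solve Keq expr → x = 2.478; check Q = 2.8510e+04
Then add 0.1012 M of L.
Step 2:
                   L          D
  Initial     0.3453      7.458
  Change    -0.09799    0.09799
  Equil       0.2473      7.556
  solve Keq expr → x = 0.03266; check Q = 2.8510e+04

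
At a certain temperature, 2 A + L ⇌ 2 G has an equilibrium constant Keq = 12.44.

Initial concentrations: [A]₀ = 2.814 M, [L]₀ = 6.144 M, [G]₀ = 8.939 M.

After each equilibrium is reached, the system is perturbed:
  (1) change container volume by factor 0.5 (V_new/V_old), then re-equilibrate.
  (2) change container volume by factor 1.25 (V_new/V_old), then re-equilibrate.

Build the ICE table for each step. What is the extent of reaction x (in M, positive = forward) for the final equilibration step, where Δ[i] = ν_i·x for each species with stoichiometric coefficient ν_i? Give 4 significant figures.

x = -0.07803 M

Q₀ = 1.642 vs Keq = 12.44 ⇒ Q<K, forward
Step 1:
                  A         L         G
  init        2.814     6.144     8.939
  Δ          -1.534   -0.7668     1.534
  eq           1.28     5.377     10.47
  solve Keq expr → x = 0.7668; check Q = 12.44
Then change container volume by factor 0.5 (V_new/V_old).
Step 2:
                  A         L         G
  init        2.561     10.75     20.95
  Δ         -0.6632   -0.3316    0.6632
  eq          1.898     10.42     21.61
  solve Keq expr → x = 0.3316; check Q = 12.44
Then change container volume by factor 1.25 (V_new/V_old).
Step 3:
                  A         L         G
  init        1.518     8.338     17.29
  Δ          0.1561   0.07803   -0.1561
  eq          1.674     8.416     17.13
  solve Keq expr → x = -0.07803; check Q = 12.44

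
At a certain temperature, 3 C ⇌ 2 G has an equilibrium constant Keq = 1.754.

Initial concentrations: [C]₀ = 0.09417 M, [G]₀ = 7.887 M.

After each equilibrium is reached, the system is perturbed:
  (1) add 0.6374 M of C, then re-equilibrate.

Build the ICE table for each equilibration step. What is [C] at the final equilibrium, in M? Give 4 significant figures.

Q₀ = 7.4488e+04 vs Keq = 1.754 ⇒ Q>K, reverse
Step 1:
                  C         G
  init      0.09417     7.887
  Δ           2.675    -1.783
  eq          2.769     6.104
  solve Keq expr → x = -0.8917; check Q = 1.754
Then add 0.6374 M of C.
Step 2:
                  C         G
  init        3.407     6.104
  Δ         -0.5313    0.3542
  eq          2.875     6.458
  solve Keq expr → x = 0.1771; check Q = 1.754

[C]_eq = 2.875 M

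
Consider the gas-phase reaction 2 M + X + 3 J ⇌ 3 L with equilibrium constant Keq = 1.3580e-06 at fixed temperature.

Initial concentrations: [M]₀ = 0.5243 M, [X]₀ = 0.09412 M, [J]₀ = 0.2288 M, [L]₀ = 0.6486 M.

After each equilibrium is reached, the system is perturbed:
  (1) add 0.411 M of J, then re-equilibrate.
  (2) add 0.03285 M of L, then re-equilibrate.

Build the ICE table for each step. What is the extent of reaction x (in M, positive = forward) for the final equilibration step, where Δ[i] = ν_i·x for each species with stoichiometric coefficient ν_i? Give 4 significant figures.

x = -0.01079 M

Q₀ = 880.5 vs Keq = 1.3580e-06 ⇒ Q>K, reverse
Step 1:
                    M           X           J           L
  I            0.5243     0.09412      0.2288      0.6486
  C            0.4282      0.2141      0.6423     -0.6423
  E            0.9525      0.3082      0.8711    0.006308
  solve Keq expr → x = -0.2141; check Q = 1.3580e-06
Then add 0.411 M of J.
Step 2:
                    M           X           J           L
  I            0.9525      0.3082       1.282    0.006308
  C         -0.001955 -9.7751e-04   -0.002933    0.002933
  E            0.9505      0.3072       1.279    0.009241
  solve Keq expr → x = 9.7751e-04; check Q = 1.3580e-06
Then add 0.03285 M of L.
Step 3:
                    M           X           J           L
  I            0.9505      0.3072       1.279     0.04209
  C           0.02157     0.01079     0.03236    -0.03236
  E            0.9721       0.318       1.312    0.009728
  solve Keq expr → x = -0.01079; check Q = 1.3580e-06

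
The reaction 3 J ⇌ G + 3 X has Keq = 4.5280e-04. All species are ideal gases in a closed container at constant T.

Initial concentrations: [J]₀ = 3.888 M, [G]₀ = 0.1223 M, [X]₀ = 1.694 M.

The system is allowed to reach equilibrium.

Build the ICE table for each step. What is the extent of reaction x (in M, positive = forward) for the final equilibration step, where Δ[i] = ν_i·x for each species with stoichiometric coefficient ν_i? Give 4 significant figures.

Q₀ = 0.01012 vs Keq = 4.5280e-04 ⇒ Q>K, reverse
Step 1:
                  J         G         X
  init        3.888    0.1223     1.694
  Δ          0.3271    -0.109   -0.3271
  eq          4.215   0.01328     1.367
  solve Keq expr → x = -0.109; check Q = 4.5280e-04

x = -0.109 M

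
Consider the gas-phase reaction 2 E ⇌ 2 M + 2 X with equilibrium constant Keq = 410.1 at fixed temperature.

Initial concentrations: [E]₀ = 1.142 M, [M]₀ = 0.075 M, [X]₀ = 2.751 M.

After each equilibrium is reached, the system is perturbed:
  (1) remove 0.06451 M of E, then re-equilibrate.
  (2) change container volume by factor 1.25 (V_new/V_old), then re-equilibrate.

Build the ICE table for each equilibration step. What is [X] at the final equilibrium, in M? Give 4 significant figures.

[X]_eq = 2.946 M

Q₀ = 0.03264 vs Keq = 410.1 ⇒ Q<K, forward
Step 1:
                  E         M         X
  init        1.142     0.075     2.751
  Δ         -0.9538    0.9538    0.9538
  eq         0.1882     1.029     3.705
  solve Keq expr → x = 0.4769; check Q = 410.1
Then remove 0.06451 M of E.
Step 2:
                  E         M         X
  init       0.1237     1.029     3.705
  Δ          0.0524   -0.0524   -0.0524
  eq         0.1761    0.9764     3.652
  solve Keq expr → x = -0.0262; check Q = 410.1
Then change container volume by factor 1.25 (V_new/V_old).
Step 3:
                  E         M         X
  init       0.1409    0.7811     2.922
  Δ         -0.0238    0.0238    0.0238
  eq         0.1171    0.8049     2.946
  solve Keq expr → x = 0.0119; check Q = 410.1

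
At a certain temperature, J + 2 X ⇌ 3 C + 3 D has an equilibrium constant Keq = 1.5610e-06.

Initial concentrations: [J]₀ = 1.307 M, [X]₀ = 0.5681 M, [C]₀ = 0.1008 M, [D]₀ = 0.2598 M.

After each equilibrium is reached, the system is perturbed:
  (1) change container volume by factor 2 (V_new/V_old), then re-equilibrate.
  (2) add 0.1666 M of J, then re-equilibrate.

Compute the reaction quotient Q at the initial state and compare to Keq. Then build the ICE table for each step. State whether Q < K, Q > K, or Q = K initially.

Q₀ = 4.2577e-05 vs Keq = 1.5610e-06 ⇒ Q>K, reverse
Step 1:
                  J         X         C         D
  init        1.307    0.5681    0.1008    0.2598
  Δ         0.01868   0.03736  -0.05604  -0.05604
  eq          1.326    0.6055   0.04476    0.2038
  solve Keq expr → x = -0.01868; check Q = 1.5610e-06
Then change container volume by factor 2 (V_new/V_old).
Step 2:
                  J         X         C         D
  init       0.6628    0.3027   0.02238    0.1019
  Δ       -0.005162  -0.01032   0.01549   0.01549
  eq         0.6577    0.2924   0.03787    0.1174
  solve Keq expr → x = 0.005162; check Q = 1.5610e-06
Then add 0.1666 M of J.
Step 3:
                  J         X         C         D
  init       0.8243    0.2924   0.03787    0.1174
  Δ       -7.0068e-04 -0.001401  0.002102  0.002102
  eq         0.8236     0.291   0.03997    0.1195
  solve Keq expr → x = 7.0068e-04; check Q = 1.5610e-06

Q₀ = 4.2577e-05; Q > K (proceeds reverse)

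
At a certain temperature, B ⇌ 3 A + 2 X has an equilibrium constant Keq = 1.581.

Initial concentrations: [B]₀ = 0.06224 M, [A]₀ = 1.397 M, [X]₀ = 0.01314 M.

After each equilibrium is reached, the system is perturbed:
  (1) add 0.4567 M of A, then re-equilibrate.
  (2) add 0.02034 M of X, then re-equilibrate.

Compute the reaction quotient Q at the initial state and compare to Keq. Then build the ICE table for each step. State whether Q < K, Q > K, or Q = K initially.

Q₀ = 0.007563 vs Keq = 1.581 ⇒ Q<K, forward
Step 1:
                    B           A           X
  Initial     0.06224       1.397     0.01314
  Change     -0.04157      0.1247     0.08315
  Equil       0.02067       1.522     0.09629
  solve Keq expr → x = 0.04157; check Q = 1.581
Then add 0.4567 M of A.
Step 2:
                    B           A           X
  Initial     0.02067       1.978     0.09629
  Change     0.008673    -0.02602    -0.01735
  Equil       0.02934       1.952     0.07894
  solve Keq expr → x = -0.008673; check Q = 1.581
Then add 0.02034 M of X.
Step 3:
                    B           A           X
  Initial     0.02934       1.952     0.09928
  Change     0.005835     -0.0175    -0.01167
  Equil       0.03517       1.935     0.08762
  solve Keq expr → x = -0.005835; check Q = 1.581

Q₀ = 0.007563; Q < K (proceeds forward)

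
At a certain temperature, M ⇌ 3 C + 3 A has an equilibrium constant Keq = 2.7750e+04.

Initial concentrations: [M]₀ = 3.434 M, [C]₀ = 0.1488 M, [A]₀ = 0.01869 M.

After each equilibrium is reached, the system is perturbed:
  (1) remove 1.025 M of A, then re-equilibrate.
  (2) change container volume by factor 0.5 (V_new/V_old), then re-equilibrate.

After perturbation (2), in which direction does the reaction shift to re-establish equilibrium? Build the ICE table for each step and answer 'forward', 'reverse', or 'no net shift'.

Q₀ = 6.2638e-09 vs Keq = 2.7750e+04 ⇒ Q<K, forward
Step 1:
                   M          C          A
  Initial      3.434     0.1488    0.01869
  Change      -1.934      5.803      5.803
  Equil          1.5      5.952      5.822
  solve Keq expr → x = 1.934; check Q = 2.7750e+04
Then remove 1.025 M of A.
Step 2:
                   M          C          A
  Initial        1.5      5.952      4.797
  Change     -0.1469     0.4406     0.4406
  Equil        1.353      6.393      5.238
  solve Keq expr → x = 0.1469; check Q = 2.7750e+04
Then change container volume by factor 0.5 (V_new/V_old).
Step 3:
                   M          C          A
  Initial      2.705      12.79      10.48
  Change       1.514     -4.541     -4.541
  Equil        4.219      8.244      5.934
  solve Keq expr → x = -1.514; check Q = 2.7750e+04

Direction: reverse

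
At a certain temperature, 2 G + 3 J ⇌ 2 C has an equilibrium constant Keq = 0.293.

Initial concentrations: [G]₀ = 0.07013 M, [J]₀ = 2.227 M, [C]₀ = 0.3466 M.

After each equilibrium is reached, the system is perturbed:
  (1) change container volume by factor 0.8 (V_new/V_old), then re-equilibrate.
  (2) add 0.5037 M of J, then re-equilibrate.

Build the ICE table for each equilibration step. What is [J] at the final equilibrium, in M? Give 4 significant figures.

Q₀ = 2.212 vs Keq = 0.293 ⇒ Q>K, reverse
Step 1:
                   G          J          C
  init       0.07013      2.227     0.3466
  Δ          0.07203      0.108   -0.07203
  eq          0.1422      2.335     0.2746
  solve Keq expr → x = -0.03601; check Q = 0.293
Then change container volume by factor 0.8 (V_new/V_old).
Step 2:
                   G          J          C
  init        0.1777      2.919     0.3432
  Δ         -0.03414   -0.05121    0.03414
  eq          0.1436      2.868     0.3774
  solve Keq expr → x = 0.01707; check Q = 0.293
Then add 0.5037 M of J.
Step 3:
                   G          J          C
  init        0.1436      3.371     0.3774
  Δ         -0.02244   -0.03365    0.02244
  eq          0.1211      3.338     0.3998
  solve Keq expr → x = 0.01122; check Q = 0.293

[J]_eq = 3.338 M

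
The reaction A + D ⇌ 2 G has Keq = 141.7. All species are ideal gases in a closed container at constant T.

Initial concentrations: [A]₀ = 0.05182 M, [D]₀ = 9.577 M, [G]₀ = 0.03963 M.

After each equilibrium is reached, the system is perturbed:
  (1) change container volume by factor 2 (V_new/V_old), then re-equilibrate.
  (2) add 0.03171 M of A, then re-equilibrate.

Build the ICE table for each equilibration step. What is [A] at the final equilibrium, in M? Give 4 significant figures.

[A]_eq = 2.7187e-05 M

Q₀ = 0.003165 vs Keq = 141.7 ⇒ Q<K, forward
Step 1:
                  A         D         G
  Initial   0.05182     9.577   0.03963
  Change    -0.0518   -0.0518    0.1036
  Equil   1.5201e-05     9.525    0.1432
  solve Keq expr → x = 0.0518; check Q = 141.7
Then change container volume by factor 2 (V_new/V_old).
Step 2:
                  A         D         G
  Initial 7.6007e-06     4.763   0.07162
  Change          0         0         0
  Equil   7.6007e-06     4.763   0.07162
  solve Keq expr → x = 0; check Q = 141.7
Then add 0.03171 M of A.
Step 3:
                  A         D         G
  Initial   0.03172     4.763   0.07162
  Change   -0.03169  -0.03169   0.06338
  Equil   2.7187e-05     4.731     0.135
  solve Keq expr → x = 0.03169; check Q = 141.7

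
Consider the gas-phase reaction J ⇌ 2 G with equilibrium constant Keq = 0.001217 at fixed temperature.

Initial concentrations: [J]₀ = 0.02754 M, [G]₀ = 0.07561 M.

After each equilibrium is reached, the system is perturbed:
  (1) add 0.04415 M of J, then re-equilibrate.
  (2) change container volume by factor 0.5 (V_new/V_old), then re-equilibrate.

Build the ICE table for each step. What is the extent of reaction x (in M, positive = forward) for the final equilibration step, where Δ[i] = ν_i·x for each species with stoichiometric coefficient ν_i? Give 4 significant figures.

Q₀ = 0.2076 vs Keq = 0.001217 ⇒ Q>K, reverse
Step 1:
                   J          G
  Initial    0.02754    0.07561
  Change      0.0335   -0.06699
  Equil      0.06104   0.008619
  solve Keq expr → x = -0.0335; check Q = 0.001217
Then add 0.04415 M of J.
Step 2:
                   J          G
  Initial     0.1052   0.008619
  Change   -0.001312   0.002625
  Equil       0.1039    0.01124
  solve Keq expr → x = 0.001312; check Q = 0.001217
Then change container volume by factor 0.5 (V_new/V_old).
Step 3:
                   J          G
  Initial     0.2077    0.02249
  Change    0.003232  -0.006463
  Equil        0.211    0.01602
  solve Keq expr → x = -0.003232; check Q = 0.001217

x = -0.003232 M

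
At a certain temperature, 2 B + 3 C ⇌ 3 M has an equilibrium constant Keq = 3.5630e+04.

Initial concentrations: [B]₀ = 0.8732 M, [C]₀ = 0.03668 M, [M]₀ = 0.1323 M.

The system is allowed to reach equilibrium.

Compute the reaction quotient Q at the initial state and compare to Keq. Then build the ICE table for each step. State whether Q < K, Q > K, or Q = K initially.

Q₀ = 61.54 vs Keq = 3.5630e+04 ⇒ Q<K, forward
Step 1:
                  B         C         M
  init       0.8732   0.03668    0.1323
  Δ        -0.02077  -0.03115   0.03115
  eq         0.8524  0.005525    0.1635
  solve Keq expr → x = 0.01038; check Q = 3.5630e+04

Q₀ = 61.54; Q < K (proceeds forward)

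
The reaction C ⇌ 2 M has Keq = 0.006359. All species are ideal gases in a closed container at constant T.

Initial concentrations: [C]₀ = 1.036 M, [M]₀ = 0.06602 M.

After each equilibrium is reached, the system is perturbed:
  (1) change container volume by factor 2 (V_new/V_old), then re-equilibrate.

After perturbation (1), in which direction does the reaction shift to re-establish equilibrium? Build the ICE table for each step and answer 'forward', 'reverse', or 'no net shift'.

Direction: forward

Q₀ = 0.004207 vs Keq = 0.006359 ⇒ Q<K, forward
Step 1:
                   C          M
  I            1.036    0.06602
  C        -0.007427    0.01485
  E            1.029    0.08087
  solve Keq expr → x = 0.007427; check Q = 0.006359
Then change container volume by factor 2 (V_new/V_old).
Step 2:
                   C          M
  I           0.5143    0.04044
  C        -0.008147    0.01629
  E           0.5061    0.05673
  solve Keq expr → x = 0.008147; check Q = 0.006359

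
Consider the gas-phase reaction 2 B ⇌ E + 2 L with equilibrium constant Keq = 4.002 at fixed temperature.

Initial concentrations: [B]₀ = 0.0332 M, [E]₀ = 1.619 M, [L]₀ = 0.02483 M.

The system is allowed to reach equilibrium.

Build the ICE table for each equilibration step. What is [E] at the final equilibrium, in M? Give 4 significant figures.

[E]_eq = 1.624 M

Q₀ = 0.9056 vs Keq = 4.002 ⇒ Q<K, forward
Step 1:
                   B          E          L
  I           0.0332      1.619    0.02483
  C         -0.01062   0.005309    0.01062
  E          0.02258      1.624    0.03545
  solve Keq expr → x = 0.005309; check Q = 4.002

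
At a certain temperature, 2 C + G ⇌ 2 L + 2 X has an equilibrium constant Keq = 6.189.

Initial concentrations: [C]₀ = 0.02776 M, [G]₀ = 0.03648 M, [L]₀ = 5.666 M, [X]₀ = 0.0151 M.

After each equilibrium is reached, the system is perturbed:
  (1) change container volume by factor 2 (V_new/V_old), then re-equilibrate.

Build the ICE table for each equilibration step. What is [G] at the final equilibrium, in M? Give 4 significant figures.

Q₀ = 260.4 vs Keq = 6.189 ⇒ Q>K, reverse
Step 1:
                  C         G         L         X
  Initial   0.02776   0.03648     5.666    0.0151
  Change    0.01155  0.005773  -0.01155  -0.01155
  Equil     0.03931   0.04225     5.654  0.003555
  solve Keq expr → x = -0.005773; check Q = 6.189
Then change container volume by factor 2 (V_new/V_old).
Step 2:
                  C         G         L         X
  Initial   0.01965   0.02113     2.827  0.001777
  Change  -6.3594e-04 -3.1797e-04 6.3594e-04 6.3594e-04
  Equil     0.01902   0.02081     2.828  0.002413
  solve Keq expr → x = 3.1797e-04; check Q = 6.189

[G]_eq = 0.02081 M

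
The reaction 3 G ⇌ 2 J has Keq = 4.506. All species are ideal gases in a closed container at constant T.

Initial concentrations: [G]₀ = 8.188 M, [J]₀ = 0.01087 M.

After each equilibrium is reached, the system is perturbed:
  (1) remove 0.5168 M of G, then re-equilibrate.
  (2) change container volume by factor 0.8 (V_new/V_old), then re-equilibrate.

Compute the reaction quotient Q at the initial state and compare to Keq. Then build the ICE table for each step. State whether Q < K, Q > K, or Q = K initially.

Q₀ = 2.1524e-07; Q < K (proceeds forward)

Q₀ = 2.1524e-07 vs Keq = 4.506 ⇒ Q<K, forward
Step 1:
                    G           J
  I             8.188     0.01087
  C            -6.565       4.377
  E             1.623       4.388
  solve Keq expr → x = 2.188; check Q = 4.506
Then remove 0.5168 M of G.
Step 2:
                    G           J
  I             1.106       4.388
  C            0.4431     -0.2954
  E             1.549       4.092
  solve Keq expr → x = -0.1477; check Q = 4.506
Then change container volume by factor 0.8 (V_new/V_old).
Step 3:
                    G           J
  I             1.936       5.115
  C           -0.1201     0.08006
  E             1.816       5.195
  solve Keq expr → x = 0.04003; check Q = 4.506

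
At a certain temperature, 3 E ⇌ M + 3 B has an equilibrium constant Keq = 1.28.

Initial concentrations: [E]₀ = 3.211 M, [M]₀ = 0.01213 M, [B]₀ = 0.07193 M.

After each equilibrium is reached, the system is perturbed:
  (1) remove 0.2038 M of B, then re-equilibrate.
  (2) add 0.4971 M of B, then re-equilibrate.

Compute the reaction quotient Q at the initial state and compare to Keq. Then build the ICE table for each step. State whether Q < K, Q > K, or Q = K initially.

Q₀ = 1.3635e-07 vs Keq = 1.28 ⇒ Q<K, forward
Step 1:
                   E          M          B
  Initial      3.211    0.01213    0.07193
  Change      -1.774     0.5914      1.774
  Equil        1.437     0.6035      1.846
  solve Keq expr → x = 0.5914; check Q = 1.28
Then remove 0.2038 M of B.
Step 2:
                   E          M          B
  Initial      1.437     0.6035      1.642
  Change    -0.07847    0.02616    0.07847
  Equil        1.358     0.6297      1.721
  solve Keq expr → x = 0.02616; check Q = 1.28
Then add 0.4971 M of B.
Step 3:
                   E          M          B
  Initial      1.358     0.6297      2.218
  Change      0.1885   -0.06282    -0.1885
  Equil        1.547     0.5668      2.029
  solve Keq expr → x = -0.06282; check Q = 1.28

Q₀ = 1.3635e-07; Q < K (proceeds forward)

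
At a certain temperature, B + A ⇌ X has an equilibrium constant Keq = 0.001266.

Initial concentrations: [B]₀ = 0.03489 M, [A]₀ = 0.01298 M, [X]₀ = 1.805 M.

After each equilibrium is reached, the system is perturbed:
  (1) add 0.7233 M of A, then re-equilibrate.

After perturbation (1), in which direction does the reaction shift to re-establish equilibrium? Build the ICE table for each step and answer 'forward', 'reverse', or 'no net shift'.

Direction: forward

Q₀ = 3986 vs Keq = 0.001266 ⇒ Q>K, reverse
Step 1:
                  B         A         X
  init      0.03489   0.01298     1.805
  Δ           1.801     1.801    -1.801
  eq          1.836     1.814  0.004215
  solve Keq expr → x = -1.801; check Q = 0.001266
Then add 0.7233 M of A.
Step 2:
                  B         A         X
  init        1.836     2.537  0.004215
  Δ       -0.001672 -0.001672  0.001672
  eq          1.834     2.535  0.005887
  solve Keq expr → x = 0.001672; check Q = 0.001266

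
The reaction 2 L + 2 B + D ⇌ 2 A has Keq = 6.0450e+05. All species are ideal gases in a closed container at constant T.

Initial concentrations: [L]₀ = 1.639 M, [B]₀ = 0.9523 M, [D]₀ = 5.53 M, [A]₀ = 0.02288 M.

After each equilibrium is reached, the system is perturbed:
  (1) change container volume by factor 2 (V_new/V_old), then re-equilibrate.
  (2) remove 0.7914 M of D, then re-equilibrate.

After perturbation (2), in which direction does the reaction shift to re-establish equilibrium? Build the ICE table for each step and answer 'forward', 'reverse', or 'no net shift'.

Direction: reverse

Q₀ = 3.8858e-05 vs Keq = 6.0450e+05 ⇒ Q<K, forward
Step 1:
                  L         B         D         A
  Initial     1.639    0.9523      5.53   0.02288
  Change    -0.9515   -0.9515   -0.4757    0.9515
  Equil      0.6875 8.1081e-04     5.054    0.9744
  solve Keq expr → x = 0.4757; check Q = 6.0450e+05
Then change container volume by factor 2 (V_new/V_old).
Step 2:
                  L         B         D         A
  Initial    0.3438 4.0540e-04     2.527    0.4872
  Change  7.3698e-04 7.3698e-04 3.6849e-04 -7.3698e-04
  Equil      0.3445  0.001142     2.527    0.4864
  solve Keq expr → x = -3.6849e-04; check Q = 6.0450e+05
Then remove 0.7914 M of D.
Step 3:
                  L         B         D         A
  Initial    0.3445  0.001142     1.736    0.4864
  Change  2.3435e-04 2.3435e-04 1.1718e-04 -2.3435e-04
  Equil      0.3447  0.001377     1.736    0.4862
  solve Keq expr → x = -1.1718e-04; check Q = 6.0450e+05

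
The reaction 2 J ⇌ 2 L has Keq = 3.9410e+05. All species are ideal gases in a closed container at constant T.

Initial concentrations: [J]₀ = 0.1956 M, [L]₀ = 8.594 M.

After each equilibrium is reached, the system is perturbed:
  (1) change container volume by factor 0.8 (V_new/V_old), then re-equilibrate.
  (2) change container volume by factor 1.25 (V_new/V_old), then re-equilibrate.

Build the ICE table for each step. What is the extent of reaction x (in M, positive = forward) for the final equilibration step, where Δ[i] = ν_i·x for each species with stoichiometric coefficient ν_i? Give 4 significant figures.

x = 0 M

Q₀ = 1930 vs Keq = 3.9410e+05 ⇒ Q<K, forward
Step 1:
                  J         L
  I          0.1956     8.594
  C         -0.1816    0.1816
  E         0.01398     8.776
  solve Keq expr → x = 0.09081; check Q = 3.9410e+05
Then change container volume by factor 0.8 (V_new/V_old).
Step 2:
                  J         L
  I         0.01747     10.97
  C               0         0
  E         0.01747     10.97
  solve Keq expr → x = 0; check Q = 3.9410e+05
Then change container volume by factor 1.25 (V_new/V_old).
Step 3:
                  J         L
  I         0.01398     8.776
  C               0         0
  E         0.01398     8.776
  solve Keq expr → x = 0; check Q = 3.9410e+05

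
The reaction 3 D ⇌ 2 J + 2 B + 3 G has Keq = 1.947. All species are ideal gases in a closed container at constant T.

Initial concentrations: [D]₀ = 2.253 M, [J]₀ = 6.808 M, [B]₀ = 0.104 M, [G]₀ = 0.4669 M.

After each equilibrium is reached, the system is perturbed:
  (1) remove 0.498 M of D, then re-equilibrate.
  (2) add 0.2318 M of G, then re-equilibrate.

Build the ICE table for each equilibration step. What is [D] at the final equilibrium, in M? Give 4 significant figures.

Q₀ = 0.004462 vs Keq = 1.947 ⇒ Q<K, forward
Step 1:
                  D         J         B         G
  init        2.253     6.808     0.104    0.4669
  Δ         -0.5218    0.3478    0.3478    0.5218
  eq          1.731     7.156    0.4518    0.9887
  solve Keq expr → x = 0.1739; check Q = 1.947
Then remove 0.498 M of D.
Step 2:
                  D         J         B         G
  init        1.233     7.156    0.4518    0.9887
  Δ          0.1135  -0.07565  -0.07565   -0.1135
  eq          1.347      7.08    0.3762    0.8752
  solve Keq expr → x = -0.03783; check Q = 1.947
Then add 0.2318 M of G.
Step 3:
                  D         J         B         G
  init        1.347      7.08    0.3762     1.107
  Δ         0.07848  -0.05232  -0.05232  -0.07848
  eq          1.425     7.028    0.3239     1.029
  solve Keq expr → x = -0.02616; check Q = 1.947

[D]_eq = 1.425 M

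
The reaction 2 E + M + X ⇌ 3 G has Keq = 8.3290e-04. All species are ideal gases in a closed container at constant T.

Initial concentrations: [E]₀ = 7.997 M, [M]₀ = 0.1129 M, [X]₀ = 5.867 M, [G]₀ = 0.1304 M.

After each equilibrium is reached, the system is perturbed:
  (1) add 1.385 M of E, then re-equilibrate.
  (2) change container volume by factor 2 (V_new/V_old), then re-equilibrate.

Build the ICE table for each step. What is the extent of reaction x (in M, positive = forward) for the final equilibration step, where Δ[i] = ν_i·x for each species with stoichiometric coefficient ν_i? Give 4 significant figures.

Q₀ = 5.2344e-05 vs Keq = 8.3290e-04 ⇒ Q<K, forward
Step 1:
                  E         M         X         G
  Initial     7.997    0.1129     5.867    0.1304
  Change   -0.09392  -0.04696  -0.04696    0.1409
  Equil       7.903   0.06594      5.82    0.2713
  solve Keq expr → x = 0.04696; check Q = 8.3290e-04
Then add 1.385 M of E.
Step 2:
                  E         M         X         G
  Initial     9.288   0.06594      5.82    0.2713
  Change   -0.01329 -0.006645 -0.006645   0.01994
  Equil       9.275   0.05929     5.813    0.2912
  solve Keq expr → x = 0.006645; check Q = 8.3290e-04
Then change container volume by factor 2 (V_new/V_old).
Step 3:
                  E         M         X         G
  Initial     4.637   0.02965     2.907    0.1456
  Change    0.01411  0.007055  0.007055  -0.02116
  Equil       4.652    0.0367     2.914    0.1244
  solve Keq expr → x = -0.007055; check Q = 8.3290e-04

x = -0.007055 M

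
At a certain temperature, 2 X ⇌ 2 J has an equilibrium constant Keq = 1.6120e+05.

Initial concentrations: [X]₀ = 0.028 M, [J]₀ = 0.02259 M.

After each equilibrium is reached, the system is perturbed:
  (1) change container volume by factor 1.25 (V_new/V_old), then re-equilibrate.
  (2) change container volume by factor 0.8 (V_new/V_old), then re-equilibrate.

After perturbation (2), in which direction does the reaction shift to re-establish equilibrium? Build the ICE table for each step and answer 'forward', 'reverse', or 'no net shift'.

Direction: no net shift

Q₀ = 0.6509 vs Keq = 1.6120e+05 ⇒ Q<K, forward
Step 1:
                  X         J
  Initial     0.028   0.02259
  Change   -0.02787   0.02787
  Equil   1.2569e-04   0.05046
  solve Keq expr → x = 0.01394; check Q = 1.6120e+05
Then change container volume by factor 1.25 (V_new/V_old).
Step 2:
                  X         J
  Initial 1.0055e-04   0.04037
  Change          0         0
  Equil   1.0055e-04   0.04037
  solve Keq expr → x = 0; check Q = 1.6120e+05
Then change container volume by factor 0.8 (V_new/V_old).
Step 3:
                  X         J
  Initial 1.2569e-04   0.05046
  Change          0         0
  Equil   1.2569e-04   0.05046
  solve Keq expr → x = 0; check Q = 1.6120e+05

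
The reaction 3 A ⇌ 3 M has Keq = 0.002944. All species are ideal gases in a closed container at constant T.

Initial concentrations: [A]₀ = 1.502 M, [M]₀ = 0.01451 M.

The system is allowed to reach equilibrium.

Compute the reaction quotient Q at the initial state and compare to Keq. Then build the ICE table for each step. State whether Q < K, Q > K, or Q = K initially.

Q₀ = 9.0156e-07 vs Keq = 0.002944 ⇒ Q<K, forward
Step 1:
                   A          M
  init         1.502    0.01451
  Δ          -0.1756     0.1756
  eq           1.326     0.1901
  solve Keq expr → x = 0.05853; check Q = 0.002944

Q₀ = 9.0156e-07; Q < K (proceeds forward)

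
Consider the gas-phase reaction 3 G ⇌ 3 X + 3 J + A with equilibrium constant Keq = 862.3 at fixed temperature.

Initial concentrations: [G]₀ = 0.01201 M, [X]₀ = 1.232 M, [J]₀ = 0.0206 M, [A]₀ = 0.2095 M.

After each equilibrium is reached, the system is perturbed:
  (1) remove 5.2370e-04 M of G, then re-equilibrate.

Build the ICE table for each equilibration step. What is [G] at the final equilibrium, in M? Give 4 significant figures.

[G]_eq = 0.002317 M

Q₀ = 1.977 vs Keq = 862.3 ⇒ Q<K, forward
Step 1:
                  G         X         J         A
  I         0.01201     1.232    0.0206    0.2095
  C       -0.009654  0.009654  0.009654  0.003218
  E        0.002356     1.242   0.03025    0.2127
  solve Keq expr → x = 0.003218; check Q = 862.3
Then remove 5.2370e-04 M of G.
Step 2:
                  G         X         J         A
  I        0.001832     1.242   0.03025    0.2127
  C       4.8448e-04 -4.8448e-04 -4.8448e-04 -1.6149e-04
  E        0.002317     1.241   0.02977    0.2126
  solve Keq expr → x = -1.6149e-04; check Q = 862.3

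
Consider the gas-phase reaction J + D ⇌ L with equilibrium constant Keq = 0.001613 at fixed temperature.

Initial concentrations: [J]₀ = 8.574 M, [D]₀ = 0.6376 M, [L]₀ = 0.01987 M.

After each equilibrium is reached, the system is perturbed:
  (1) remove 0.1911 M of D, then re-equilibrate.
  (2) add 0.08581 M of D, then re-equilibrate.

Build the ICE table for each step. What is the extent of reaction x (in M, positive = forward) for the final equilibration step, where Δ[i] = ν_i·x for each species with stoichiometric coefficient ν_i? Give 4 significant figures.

Q₀ = 0.003635 vs Keq = 0.001613 ⇒ Q>K, reverse
Step 1:
                  J         D         L
  init        8.574    0.6376   0.01987
  Δ         0.01089   0.01089  -0.01089
  eq          8.585    0.6485   0.00898
  solve Keq expr → x = -0.01089; check Q = 0.001613
Then remove 0.1911 M of D.
Step 2:
                  J         D         L
  init        8.585    0.4574   0.00898
  Δ        0.002608  0.002608 -0.002608
  eq          8.587      0.46  0.006372
  solve Keq expr → x = -0.002608; check Q = 0.001613
Then add 0.08581 M of D.
Step 3:
                  J         D         L
  init        8.587    0.5458  0.006372
  Δ       -0.001171 -0.001171  0.001171
  eq          8.586    0.5446  0.007543
  solve Keq expr → x = 0.001171; check Q = 0.001613

x = 0.001171 M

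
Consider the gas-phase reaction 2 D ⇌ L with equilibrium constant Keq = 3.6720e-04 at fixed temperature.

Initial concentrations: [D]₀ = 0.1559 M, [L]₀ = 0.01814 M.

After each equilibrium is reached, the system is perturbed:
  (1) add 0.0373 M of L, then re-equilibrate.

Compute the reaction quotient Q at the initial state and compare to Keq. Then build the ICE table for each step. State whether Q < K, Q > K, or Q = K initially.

Q₀ = 0.7464; Q > K (proceeds reverse)

Q₀ = 0.7464 vs Keq = 3.6720e-04 ⇒ Q>K, reverse
Step 1:
                  D         L
  I          0.1559   0.01814
  C         0.03625  -0.01813
  E          0.1922 1.3558e-05
  solve Keq expr → x = -0.01813; check Q = 3.6720e-04
Then add 0.0373 M of L.
Step 2:
                  D         L
  I          0.1922   0.03731
  C         0.07457  -0.03729
  E          0.2667 2.6124e-05
  solve Keq expr → x = -0.03729; check Q = 3.6720e-04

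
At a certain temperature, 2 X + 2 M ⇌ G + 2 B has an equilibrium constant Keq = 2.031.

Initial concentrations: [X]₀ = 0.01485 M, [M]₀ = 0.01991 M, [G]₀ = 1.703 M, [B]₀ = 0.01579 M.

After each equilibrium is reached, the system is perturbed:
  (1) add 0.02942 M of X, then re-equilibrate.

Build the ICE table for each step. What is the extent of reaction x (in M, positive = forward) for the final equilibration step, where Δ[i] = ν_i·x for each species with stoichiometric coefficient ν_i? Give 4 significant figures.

x = 5.0541e-04 M

Q₀ = 4857 vs Keq = 2.031 ⇒ Q>K, reverse
Step 1:
                   X          M          G          B
  I          0.01485    0.01991      1.703    0.01579
  C          0.01467    0.01467  -0.007336   -0.01467
  E          0.02952    0.03458      1.696   0.001117
  solve Keq expr → x = -0.007336; check Q = 2.031
Then add 0.02942 M of X.
Step 2:
                   X          M          G          B
  I          0.05894    0.03458      1.696   0.001117
  C        -0.001011  -0.001011 5.0541e-04   0.001011
  E          0.05793    0.03357      1.696   0.002128
  solve Keq expr → x = 5.0541e-04; check Q = 2.031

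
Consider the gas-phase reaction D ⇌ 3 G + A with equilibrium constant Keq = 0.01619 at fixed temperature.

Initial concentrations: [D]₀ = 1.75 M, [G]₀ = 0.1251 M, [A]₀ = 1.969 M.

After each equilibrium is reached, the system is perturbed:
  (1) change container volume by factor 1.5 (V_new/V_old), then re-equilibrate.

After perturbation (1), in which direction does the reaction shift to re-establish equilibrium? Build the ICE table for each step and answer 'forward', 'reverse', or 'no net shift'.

Q₀ = 0.002203 vs Keq = 0.01619 ⇒ Q<K, forward
Step 1:
                   D          G          A
  I             1.75     0.1251      1.969
  C         -0.03827     0.1148    0.03827
  E            1.712     0.2399      2.007
  solve Keq expr → x = 0.03827; check Q = 0.01619
Then change container volume by factor 1.5 (V_new/V_old).
Step 2:
                   D          G          A
  I            1.141     0.1599      1.338
  C         -0.02556    0.07667    0.02556
  E            1.116     0.2366      1.364
  solve Keq expr → x = 0.02556; check Q = 0.01619

Direction: forward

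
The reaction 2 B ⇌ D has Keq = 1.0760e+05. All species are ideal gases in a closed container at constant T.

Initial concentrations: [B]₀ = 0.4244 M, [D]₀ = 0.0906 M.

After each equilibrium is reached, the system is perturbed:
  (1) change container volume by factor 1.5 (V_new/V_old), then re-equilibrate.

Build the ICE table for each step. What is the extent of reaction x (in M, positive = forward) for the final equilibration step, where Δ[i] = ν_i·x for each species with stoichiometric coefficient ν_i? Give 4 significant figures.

x = -1.2529e-04 M

Q₀ = 0.503 vs Keq = 1.0760e+05 ⇒ Q<K, forward
Step 1:
                    B           D
  init         0.4244      0.0906
  Δ           -0.4227      0.2114
  eq         0.001675       0.302
  solve Keq expr → x = 0.2114; check Q = 1.0760e+05
Then change container volume by factor 1.5 (V_new/V_old).
Step 2:
                    B           D
  init       0.001117      0.2013
  Δ        2.5057e-04 -1.2529e-04
  eq         0.001367      0.2012
  solve Keq expr → x = -1.2529e-04; check Q = 1.0760e+05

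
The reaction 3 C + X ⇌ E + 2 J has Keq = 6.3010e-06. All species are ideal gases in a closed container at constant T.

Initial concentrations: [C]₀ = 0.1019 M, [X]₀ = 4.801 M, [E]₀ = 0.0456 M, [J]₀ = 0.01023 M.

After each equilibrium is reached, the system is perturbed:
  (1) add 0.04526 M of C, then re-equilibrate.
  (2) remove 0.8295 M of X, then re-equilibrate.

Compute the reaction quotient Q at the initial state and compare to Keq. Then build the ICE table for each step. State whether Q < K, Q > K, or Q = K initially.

Q₀ = 9.3942e-04; Q > K (proceeds reverse)

Q₀ = 9.3942e-04 vs Keq = 6.3010e-06 ⇒ Q>K, reverse
Step 1:
                  C         X         E         J
  init       0.1019     4.801    0.0456   0.01023
  Δ         0.01374  0.004581 -0.004581 -0.009162
  eq         0.1156     4.806   0.04102  0.001068
  solve Keq expr → x = -0.004581; check Q = 6.3010e-06
Then add 0.04526 M of C.
Step 2:
                  C         X         E         J
  init       0.1609     4.806   0.04102  0.001068
  Δ       -9.9284e-04 -3.3095e-04 3.3095e-04 6.6189e-04
  eq         0.1599     4.805   0.04135   0.00173
  solve Keq expr → x = 3.3095e-04; check Q = 6.3010e-06
Then remove 0.8295 M of X.
Step 3:
                  C         X         E         J
  init       0.1599     3.976   0.04135   0.00173
  Δ       2.2740e-04 7.5799e-05 -7.5799e-05 -1.5160e-04
  eq         0.1601     3.976   0.04127  0.001579
  solve Keq expr → x = -7.5799e-05; check Q = 6.3010e-06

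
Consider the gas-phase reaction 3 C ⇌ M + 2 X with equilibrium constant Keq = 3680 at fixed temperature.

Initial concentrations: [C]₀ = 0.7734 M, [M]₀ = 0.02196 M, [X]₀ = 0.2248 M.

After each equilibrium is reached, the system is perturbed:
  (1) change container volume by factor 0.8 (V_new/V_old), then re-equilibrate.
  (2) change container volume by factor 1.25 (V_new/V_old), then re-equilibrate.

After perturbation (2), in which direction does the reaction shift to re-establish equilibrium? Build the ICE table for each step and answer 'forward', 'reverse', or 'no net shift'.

Q₀ = 0.002399 vs Keq = 3680 ⇒ Q<K, forward
Step 1:
                  C         M         X
  init       0.7734   0.02196    0.2248
  Δ         -0.7399    0.2466    0.4933
  eq        0.03351    0.2686    0.7181
  solve Keq expr → x = 0.2466; check Q = 3680
Then change container volume by factor 0.8 (V_new/V_old).
Step 2:
                  C         M         X
  init      0.04189    0.3357    0.8976
  Δ               0         0         0
  eq        0.04189    0.3357    0.8976
  solve Keq expr → x = 0; check Q = 3680
Then change container volume by factor 1.25 (V_new/V_old).
Step 3:
                  C         M         X
  init      0.03351    0.2686    0.7181
  Δ               0         0         0
  eq        0.03351    0.2686    0.7181
  solve Keq expr → x = 0; check Q = 3680

Direction: no net shift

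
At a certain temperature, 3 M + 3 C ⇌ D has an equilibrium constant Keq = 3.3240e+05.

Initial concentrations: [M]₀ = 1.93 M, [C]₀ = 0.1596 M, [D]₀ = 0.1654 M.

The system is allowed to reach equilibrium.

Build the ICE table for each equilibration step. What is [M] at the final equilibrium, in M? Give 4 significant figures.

[M]_eq = 1.775 M

Q₀ = 5.659 vs Keq = 3.3240e+05 ⇒ Q<K, forward
Step 1:
                  M         C         D
  init         1.93    0.1596    0.1654
  Δ         -0.1547   -0.1547   0.05157
  eq          1.775  0.004886     0.217
  solve Keq expr → x = 0.05157; check Q = 3.3240e+05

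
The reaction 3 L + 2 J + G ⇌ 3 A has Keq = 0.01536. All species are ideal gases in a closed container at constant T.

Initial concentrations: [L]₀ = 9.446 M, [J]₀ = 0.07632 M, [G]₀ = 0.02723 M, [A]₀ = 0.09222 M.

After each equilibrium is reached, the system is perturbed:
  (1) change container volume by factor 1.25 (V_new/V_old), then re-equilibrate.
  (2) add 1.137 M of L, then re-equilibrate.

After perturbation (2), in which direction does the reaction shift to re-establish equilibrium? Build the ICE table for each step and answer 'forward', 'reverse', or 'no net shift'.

Q₀ = 0.005867 vs Keq = 0.01536 ⇒ Q<K, forward
Step 1:
                  L         J         G         A
  init        9.446   0.07632   0.02723   0.09222
  Δ        -0.01534  -0.01023 -0.005115   0.01534
  eq          9.431   0.06609   0.02212    0.1076
  solve Keq expr → x = 0.005115; check Q = 0.01536
Then change container volume by factor 1.25 (V_new/V_old).
Step 2:
                  L         J         G         A
  init        7.545   0.05287   0.01769   0.08605
  Δ        0.008524  0.005683  0.002841 -0.008524
  eq          7.553   0.05856   0.02053   0.07753
  solve Keq expr → x = -0.002841; check Q = 0.01536
Then add 1.137 M of L.
Step 3:
                  L         J         G         A
  init         8.69   0.05856   0.02053   0.07753
  Δ       -0.005377 -0.003584 -0.001792  0.005377
  eq          8.685   0.05497   0.01874    0.0829
  solve Keq expr → x = 0.001792; check Q = 0.01536

Direction: forward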